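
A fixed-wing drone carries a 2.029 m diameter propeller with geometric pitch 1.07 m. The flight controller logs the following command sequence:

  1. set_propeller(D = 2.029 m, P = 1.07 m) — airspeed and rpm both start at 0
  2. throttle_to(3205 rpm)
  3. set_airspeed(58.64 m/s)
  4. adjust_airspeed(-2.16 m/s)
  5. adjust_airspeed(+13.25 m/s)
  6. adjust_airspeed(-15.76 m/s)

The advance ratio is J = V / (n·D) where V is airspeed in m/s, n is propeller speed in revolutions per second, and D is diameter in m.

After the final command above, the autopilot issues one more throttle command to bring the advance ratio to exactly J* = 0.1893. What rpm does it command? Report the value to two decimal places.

set_propeller: D = 2.029 m, P = 1.07 m (p = P/D = 0.527353); state ← (V=0, rpm=0)
throttle_to(3205): rpm ← 3205
set_airspeed(58.64): V ← 58.64 m/s
adjust_airspeed(-2.16): V ← 58.64 -2.16 = 56.48 m/s
adjust_airspeed(+13.25): V ← 56.48 +13.25 = 69.73 m/s
adjust_airspeed(-15.76): V ← 69.73 -15.76 = 53.97 m/s
final state: V = 53.97 m/s, rpm = 3205 → n = rpm/60 = 53.416667 rev/s
target J* = 0.1893; solve J* = V/(n·D) for n: n = V/(J*·D) = 53.97/(0.1893 × 2.029) = 140.514052 rev/s
rpm = 60·n = 8430.843108

rpm = 8430.84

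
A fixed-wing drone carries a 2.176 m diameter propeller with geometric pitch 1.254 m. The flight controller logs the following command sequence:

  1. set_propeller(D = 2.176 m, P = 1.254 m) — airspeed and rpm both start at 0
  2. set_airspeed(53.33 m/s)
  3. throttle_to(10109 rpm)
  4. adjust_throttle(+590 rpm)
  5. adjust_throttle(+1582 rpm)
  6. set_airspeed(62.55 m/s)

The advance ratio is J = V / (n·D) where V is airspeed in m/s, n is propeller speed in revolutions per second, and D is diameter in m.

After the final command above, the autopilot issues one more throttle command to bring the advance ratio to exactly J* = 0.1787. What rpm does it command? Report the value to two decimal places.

set_propeller: D = 2.176 m, P = 1.254 m (p = P/D = 0.576287); state ← (V=0, rpm=0)
set_airspeed(53.33): V ← 53.33 m/s
throttle_to(10109): rpm ← 10109
adjust_throttle(+590): rpm ← 10109 +590 = 10699
adjust_throttle(+1582): rpm ← 10699 +1582 = 12281
set_airspeed(62.55): V ← 62.55 m/s
final state: V = 62.55 m/s, rpm = 12281 → n = rpm/60 = 204.683333 rev/s
target J* = 0.1787; solve J* = V/(n·D) for n: n = V/(J*·D) = 62.55/(0.1787 × 2.176) = 160.858447 rev/s
rpm = 60·n = 9651.506797

rpm = 9651.51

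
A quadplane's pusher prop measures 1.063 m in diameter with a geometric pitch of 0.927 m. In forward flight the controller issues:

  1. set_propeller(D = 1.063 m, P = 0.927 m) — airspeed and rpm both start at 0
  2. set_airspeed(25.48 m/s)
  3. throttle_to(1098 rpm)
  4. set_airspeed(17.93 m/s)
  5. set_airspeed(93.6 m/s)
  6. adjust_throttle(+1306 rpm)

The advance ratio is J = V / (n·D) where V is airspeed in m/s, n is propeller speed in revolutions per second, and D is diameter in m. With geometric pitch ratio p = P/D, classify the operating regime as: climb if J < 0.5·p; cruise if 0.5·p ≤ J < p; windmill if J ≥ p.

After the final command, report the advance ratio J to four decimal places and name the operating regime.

set_propeller: D = 1.063 m, P = 0.927 m (p = P/D = 0.872060); state ← (V=0, rpm=0)
set_airspeed(25.48): V ← 25.48 m/s
throttle_to(1098): rpm ← 1098
set_airspeed(17.93): V ← 17.93 m/s
set_airspeed(93.6): V ← 93.6 m/s
adjust_throttle(+1306): rpm ← 1098 +1306 = 2404
final state: V = 93.6 m/s, rpm = 2404 → n = rpm/60 = 40.066667 rev/s
J = V / (n·D) = 93.6 / (40.066667 × 1.063) = 2.197654
regime bands: climb J<0.4360 | cruise [0.4360, 0.8721) | windmill J≥0.8721
J = 2.1977 → windmill

J = 2.1977, regime = windmill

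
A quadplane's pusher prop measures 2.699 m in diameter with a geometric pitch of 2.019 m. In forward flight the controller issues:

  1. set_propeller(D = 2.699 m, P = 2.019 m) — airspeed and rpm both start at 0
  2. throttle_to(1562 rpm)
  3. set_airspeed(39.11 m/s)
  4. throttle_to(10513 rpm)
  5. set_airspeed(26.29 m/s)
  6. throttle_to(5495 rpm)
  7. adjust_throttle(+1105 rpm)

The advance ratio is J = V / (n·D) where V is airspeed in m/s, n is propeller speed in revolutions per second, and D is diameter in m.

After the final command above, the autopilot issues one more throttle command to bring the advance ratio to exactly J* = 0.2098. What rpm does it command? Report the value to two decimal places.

rpm = 2785.69

set_propeller: D = 2.699 m, P = 2.019 m (p = P/D = 0.748055); state ← (V=0, rpm=0)
throttle_to(1562): rpm ← 1562
set_airspeed(39.11): V ← 39.11 m/s
throttle_to(10513): rpm ← 10513
set_airspeed(26.29): V ← 26.29 m/s
throttle_to(5495): rpm ← 5495
adjust_throttle(+1105): rpm ← 5495 +1105 = 6600
final state: V = 26.29 m/s, rpm = 6600 → n = rpm/60 = 110.000000 rev/s
target J* = 0.2098; solve J* = V/(n·D) for n: n = V/(J*·D) = 26.29/(0.2098 × 2.699) = 46.428240 rev/s
rpm = 60·n = 2785.694380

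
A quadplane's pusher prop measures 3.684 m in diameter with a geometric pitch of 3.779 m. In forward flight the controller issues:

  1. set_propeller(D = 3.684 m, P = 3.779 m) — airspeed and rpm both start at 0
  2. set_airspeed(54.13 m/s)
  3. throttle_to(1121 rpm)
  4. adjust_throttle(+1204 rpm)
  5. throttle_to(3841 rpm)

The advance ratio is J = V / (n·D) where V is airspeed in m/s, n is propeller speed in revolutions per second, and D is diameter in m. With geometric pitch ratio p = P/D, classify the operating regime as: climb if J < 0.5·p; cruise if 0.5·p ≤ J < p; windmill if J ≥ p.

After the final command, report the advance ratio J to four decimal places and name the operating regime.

J = 0.2295, regime = climb

set_propeller: D = 3.684 m, P = 3.779 m (p = P/D = 1.025787); state ← (V=0, rpm=0)
set_airspeed(54.13): V ← 54.13 m/s
throttle_to(1121): rpm ← 1121
adjust_throttle(+1204): rpm ← 1121 +1204 = 2325
throttle_to(3841): rpm ← 3841
final state: V = 54.13 m/s, rpm = 3841 → n = rpm/60 = 64.016667 rev/s
J = V / (n·D) = 54.13 / (64.016667 × 3.684) = 0.229523
regime bands: climb J<0.5129 | cruise [0.5129, 1.0258) | windmill J≥1.0258
J = 0.2295 → climb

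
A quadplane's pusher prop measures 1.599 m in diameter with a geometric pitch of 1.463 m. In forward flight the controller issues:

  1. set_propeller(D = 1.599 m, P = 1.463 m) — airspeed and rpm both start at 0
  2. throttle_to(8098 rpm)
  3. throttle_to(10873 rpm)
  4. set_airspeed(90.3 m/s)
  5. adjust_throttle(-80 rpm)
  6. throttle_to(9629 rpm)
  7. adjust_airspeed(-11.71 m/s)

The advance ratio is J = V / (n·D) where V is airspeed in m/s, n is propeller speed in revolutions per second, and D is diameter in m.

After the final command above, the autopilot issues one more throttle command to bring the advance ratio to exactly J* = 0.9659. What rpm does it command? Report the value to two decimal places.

set_propeller: D = 1.599 m, P = 1.463 m (p = P/D = 0.914947); state ← (V=0, rpm=0)
throttle_to(8098): rpm ← 8098
throttle_to(10873): rpm ← 10873
set_airspeed(90.3): V ← 90.3 m/s
adjust_throttle(-80): rpm ← 10873 -80 = 10793
throttle_to(9629): rpm ← 9629
adjust_airspeed(-11.71): V ← 90.3 -11.71 = 78.59 m/s
final state: V = 78.59 m/s, rpm = 9629 → n = rpm/60 = 160.483333 rev/s
target J* = 0.9659; solve J* = V/(n·D) for n: n = V/(J*·D) = 78.59/(0.9659 × 1.599) = 50.884634 rev/s
rpm = 60·n = 3053.078067

rpm = 3053.08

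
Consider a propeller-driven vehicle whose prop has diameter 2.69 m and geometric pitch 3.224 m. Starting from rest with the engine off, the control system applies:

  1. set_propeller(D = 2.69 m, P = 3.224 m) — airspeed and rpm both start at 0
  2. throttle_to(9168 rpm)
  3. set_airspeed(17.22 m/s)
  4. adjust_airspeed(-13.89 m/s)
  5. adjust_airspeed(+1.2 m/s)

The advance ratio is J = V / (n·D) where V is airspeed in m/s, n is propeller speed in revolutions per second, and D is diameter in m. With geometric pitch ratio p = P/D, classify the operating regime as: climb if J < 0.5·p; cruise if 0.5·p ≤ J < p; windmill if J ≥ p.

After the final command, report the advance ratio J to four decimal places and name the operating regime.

J = 0.0110, regime = climb

set_propeller: D = 2.69 m, P = 3.224 m (p = P/D = 1.198513); state ← (V=0, rpm=0)
throttle_to(9168): rpm ← 9168
set_airspeed(17.22): V ← 17.22 m/s
adjust_airspeed(-13.89): V ← 17.22 -13.89 = 3.33 m/s
adjust_airspeed(+1.2): V ← 3.33 +1.2 = 4.53 m/s
final state: V = 4.53 m/s, rpm = 9168 → n = rpm/60 = 152.800000 rev/s
J = V / (n·D) = 4.53 / (152.800000 × 2.69) = 0.011021
regime bands: climb J<0.5993 | cruise [0.5993, 1.1985) | windmill J≥1.1985
J = 0.0110 → climb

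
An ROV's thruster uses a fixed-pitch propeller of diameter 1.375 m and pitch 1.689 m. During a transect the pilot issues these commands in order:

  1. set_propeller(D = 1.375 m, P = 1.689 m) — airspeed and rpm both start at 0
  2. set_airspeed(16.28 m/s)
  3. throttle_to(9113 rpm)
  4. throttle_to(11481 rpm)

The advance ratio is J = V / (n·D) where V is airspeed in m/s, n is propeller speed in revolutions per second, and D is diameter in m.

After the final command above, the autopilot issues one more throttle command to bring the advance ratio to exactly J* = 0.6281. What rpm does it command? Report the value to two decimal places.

rpm = 1131.03

set_propeller: D = 1.375 m, P = 1.689 m (p = P/D = 1.228364); state ← (V=0, rpm=0)
set_airspeed(16.28): V ← 16.28 m/s
throttle_to(9113): rpm ← 9113
throttle_to(11481): rpm ← 11481
final state: V = 16.28 m/s, rpm = 11481 → n = rpm/60 = 191.350000 rev/s
target J* = 0.6281; solve J* = V/(n·D) for n: n = V/(J*·D) = 16.28/(0.6281 × 1.375) = 18.850502 rev/s
rpm = 60·n = 1131.030091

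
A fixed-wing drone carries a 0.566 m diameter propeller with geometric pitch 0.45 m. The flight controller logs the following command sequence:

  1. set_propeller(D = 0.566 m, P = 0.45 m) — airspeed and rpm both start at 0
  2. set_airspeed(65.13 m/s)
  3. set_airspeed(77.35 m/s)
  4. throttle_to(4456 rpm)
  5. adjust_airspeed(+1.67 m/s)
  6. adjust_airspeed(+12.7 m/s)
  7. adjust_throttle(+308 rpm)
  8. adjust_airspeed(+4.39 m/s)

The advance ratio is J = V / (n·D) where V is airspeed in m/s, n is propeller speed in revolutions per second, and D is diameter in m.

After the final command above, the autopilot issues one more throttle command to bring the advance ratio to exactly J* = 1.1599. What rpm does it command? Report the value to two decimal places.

set_propeller: D = 0.566 m, P = 0.45 m (p = P/D = 0.795053); state ← (V=0, rpm=0)
set_airspeed(65.13): V ← 65.13 m/s
set_airspeed(77.35): V ← 77.35 m/s
throttle_to(4456): rpm ← 4456
adjust_airspeed(+1.67): V ← 77.35 +1.67 = 79.02 m/s
adjust_airspeed(+12.7): V ← 79.02 +12.7 = 91.72 m/s
adjust_throttle(+308): rpm ← 4456 +308 = 4764
adjust_airspeed(+4.39): V ← 91.72 +4.39 = 96.11 m/s
final state: V = 96.11 m/s, rpm = 4764 → n = rpm/60 = 79.400000 rev/s
target J* = 1.1599; solve J* = V/(n·D) for n: n = V/(J*·D) = 96.11/(1.1599 × 0.566) = 146.396805 rev/s
rpm = 60·n = 8783.808279

rpm = 8783.81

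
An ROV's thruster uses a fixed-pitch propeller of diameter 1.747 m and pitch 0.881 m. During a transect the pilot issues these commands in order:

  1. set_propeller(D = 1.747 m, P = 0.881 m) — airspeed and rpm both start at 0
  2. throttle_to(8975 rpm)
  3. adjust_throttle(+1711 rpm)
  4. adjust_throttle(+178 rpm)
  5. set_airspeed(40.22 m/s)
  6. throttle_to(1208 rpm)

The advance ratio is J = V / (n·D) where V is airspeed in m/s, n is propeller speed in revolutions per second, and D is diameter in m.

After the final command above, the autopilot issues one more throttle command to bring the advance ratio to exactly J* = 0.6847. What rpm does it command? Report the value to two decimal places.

rpm = 2017.44

set_propeller: D = 1.747 m, P = 0.881 m (p = P/D = 0.504293); state ← (V=0, rpm=0)
throttle_to(8975): rpm ← 8975
adjust_throttle(+1711): rpm ← 8975 +1711 = 10686
adjust_throttle(+178): rpm ← 10686 +178 = 10864
set_airspeed(40.22): V ← 40.22 m/s
throttle_to(1208): rpm ← 1208
final state: V = 40.22 m/s, rpm = 1208 → n = rpm/60 = 20.133333 rev/s
target J* = 0.6847; solve J* = V/(n·D) for n: n = V/(J*·D) = 40.22/(0.6847 × 1.747) = 33.623958 rev/s
rpm = 60·n = 2017.437475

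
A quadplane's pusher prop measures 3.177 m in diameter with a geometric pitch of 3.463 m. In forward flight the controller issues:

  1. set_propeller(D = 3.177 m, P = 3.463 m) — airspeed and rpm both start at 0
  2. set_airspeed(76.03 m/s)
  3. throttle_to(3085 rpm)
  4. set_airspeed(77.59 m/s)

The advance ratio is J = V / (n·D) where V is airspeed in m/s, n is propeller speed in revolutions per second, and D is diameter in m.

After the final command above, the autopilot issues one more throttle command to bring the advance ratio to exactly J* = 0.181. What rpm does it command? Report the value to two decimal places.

rpm = 8095.83

set_propeller: D = 3.177 m, P = 3.463 m (p = P/D = 1.090022); state ← (V=0, rpm=0)
set_airspeed(76.03): V ← 76.03 m/s
throttle_to(3085): rpm ← 3085
set_airspeed(77.59): V ← 77.59 m/s
final state: V = 77.59 m/s, rpm = 3085 → n = rpm/60 = 51.416667 rev/s
target J* = 0.181; solve J* = V/(n·D) for n: n = V/(J*·D) = 77.59/(0.181 × 3.177) = 134.930448 rev/s
rpm = 60·n = 8095.826877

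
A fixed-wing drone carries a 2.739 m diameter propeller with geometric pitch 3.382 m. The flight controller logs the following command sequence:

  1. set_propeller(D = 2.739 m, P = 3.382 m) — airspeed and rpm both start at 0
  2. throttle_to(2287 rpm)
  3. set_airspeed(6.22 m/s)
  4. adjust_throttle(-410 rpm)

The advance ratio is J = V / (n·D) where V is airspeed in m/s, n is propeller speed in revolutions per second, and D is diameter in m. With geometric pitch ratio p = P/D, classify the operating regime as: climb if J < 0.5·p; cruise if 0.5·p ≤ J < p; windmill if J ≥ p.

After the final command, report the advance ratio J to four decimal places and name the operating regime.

set_propeller: D = 2.739 m, P = 3.382 m (p = P/D = 1.234757); state ← (V=0, rpm=0)
throttle_to(2287): rpm ← 2287
set_airspeed(6.22): V ← 6.22 m/s
adjust_throttle(-410): rpm ← 2287 -410 = 1877
final state: V = 6.22 m/s, rpm = 1877 → n = rpm/60 = 31.283333 rev/s
J = V / (n·D) = 6.22 / (31.283333 × 2.739) = 0.072591
regime bands: climb J<0.6174 | cruise [0.6174, 1.2348) | windmill J≥1.2348
J = 0.0726 → climb

J = 0.0726, regime = climb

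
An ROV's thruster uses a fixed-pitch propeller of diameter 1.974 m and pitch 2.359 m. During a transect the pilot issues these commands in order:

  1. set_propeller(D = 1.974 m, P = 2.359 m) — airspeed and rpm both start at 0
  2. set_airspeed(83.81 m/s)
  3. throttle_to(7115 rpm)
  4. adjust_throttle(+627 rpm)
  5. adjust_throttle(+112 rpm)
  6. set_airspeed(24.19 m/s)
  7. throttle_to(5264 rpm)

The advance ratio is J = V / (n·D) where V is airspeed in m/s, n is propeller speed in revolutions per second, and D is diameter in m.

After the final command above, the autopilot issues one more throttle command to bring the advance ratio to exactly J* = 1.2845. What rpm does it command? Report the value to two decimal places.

set_propeller: D = 1.974 m, P = 2.359 m (p = P/D = 1.195035); state ← (V=0, rpm=0)
set_airspeed(83.81): V ← 83.81 m/s
throttle_to(7115): rpm ← 7115
adjust_throttle(+627): rpm ← 7115 +627 = 7742
adjust_throttle(+112): rpm ← 7742 +112 = 7854
set_airspeed(24.19): V ← 24.19 m/s
throttle_to(5264): rpm ← 5264
final state: V = 24.19 m/s, rpm = 5264 → n = rpm/60 = 87.733333 rev/s
target J* = 1.2845; solve J* = V/(n·D) for n: n = V/(J*·D) = 24.19/(1.2845 × 1.974) = 9.540137 rev/s
rpm = 60·n = 572.408220

rpm = 572.41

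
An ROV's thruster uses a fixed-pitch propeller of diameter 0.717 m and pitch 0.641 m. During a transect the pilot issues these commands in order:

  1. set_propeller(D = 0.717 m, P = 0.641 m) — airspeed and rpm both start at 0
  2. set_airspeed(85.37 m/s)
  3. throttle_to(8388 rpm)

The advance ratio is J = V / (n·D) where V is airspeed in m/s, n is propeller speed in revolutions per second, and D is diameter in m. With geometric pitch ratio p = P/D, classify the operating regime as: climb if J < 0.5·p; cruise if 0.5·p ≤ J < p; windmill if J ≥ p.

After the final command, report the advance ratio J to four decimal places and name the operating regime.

set_propeller: D = 0.717 m, P = 0.641 m (p = P/D = 0.894003); state ← (V=0, rpm=0)
set_airspeed(85.37): V ← 85.37 m/s
throttle_to(8388): rpm ← 8388
final state: V = 85.37 m/s, rpm = 8388 → n = rpm/60 = 139.800000 rev/s
J = V / (n·D) = 85.37 / (139.800000 × 0.717) = 0.851685
regime bands: climb J<0.4470 | cruise [0.4470, 0.8940) | windmill J≥0.8940
J = 0.8517 → cruise

J = 0.8517, regime = cruise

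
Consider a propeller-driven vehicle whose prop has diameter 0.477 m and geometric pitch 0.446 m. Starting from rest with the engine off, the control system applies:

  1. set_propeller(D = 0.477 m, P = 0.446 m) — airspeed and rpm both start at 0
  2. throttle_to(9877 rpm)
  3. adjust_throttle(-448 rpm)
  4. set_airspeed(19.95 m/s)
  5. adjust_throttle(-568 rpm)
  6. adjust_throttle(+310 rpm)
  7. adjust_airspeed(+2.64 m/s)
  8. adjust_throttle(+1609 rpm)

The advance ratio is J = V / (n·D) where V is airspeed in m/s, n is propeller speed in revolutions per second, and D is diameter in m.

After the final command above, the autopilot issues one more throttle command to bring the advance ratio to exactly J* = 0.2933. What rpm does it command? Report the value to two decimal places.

rpm = 9688.06

set_propeller: D = 0.477 m, P = 0.446 m (p = P/D = 0.935010); state ← (V=0, rpm=0)
throttle_to(9877): rpm ← 9877
adjust_throttle(-448): rpm ← 9877 -448 = 9429
set_airspeed(19.95): V ← 19.95 m/s
adjust_throttle(-568): rpm ← 9429 -568 = 8861
adjust_throttle(+310): rpm ← 8861 +310 = 9171
adjust_airspeed(+2.64): V ← 19.95 +2.64 = 22.59 m/s
adjust_throttle(+1609): rpm ← 9171 +1609 = 10780
final state: V = 22.59 m/s, rpm = 10780 → n = rpm/60 = 179.666667 rev/s
target J* = 0.2933; solve J* = V/(n·D) for n: n = V/(J*·D) = 22.59/(0.2933 × 0.477) = 161.467748 rev/s
rpm = 60·n = 9688.064896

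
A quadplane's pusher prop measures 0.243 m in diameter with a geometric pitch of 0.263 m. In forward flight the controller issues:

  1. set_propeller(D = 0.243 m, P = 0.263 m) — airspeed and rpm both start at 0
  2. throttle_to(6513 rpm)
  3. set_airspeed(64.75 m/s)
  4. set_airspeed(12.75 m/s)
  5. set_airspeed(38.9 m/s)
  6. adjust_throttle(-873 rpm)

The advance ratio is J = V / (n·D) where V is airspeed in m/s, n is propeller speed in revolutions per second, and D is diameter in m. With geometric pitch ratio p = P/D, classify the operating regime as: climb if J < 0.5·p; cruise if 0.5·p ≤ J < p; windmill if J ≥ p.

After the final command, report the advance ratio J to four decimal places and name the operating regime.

J = 1.7030, regime = windmill

set_propeller: D = 0.243 m, P = 0.263 m (p = P/D = 1.082305); state ← (V=0, rpm=0)
throttle_to(6513): rpm ← 6513
set_airspeed(64.75): V ← 64.75 m/s
set_airspeed(12.75): V ← 12.75 m/s
set_airspeed(38.9): V ← 38.9 m/s
adjust_throttle(-873): rpm ← 6513 -873 = 5640
final state: V = 38.9 m/s, rpm = 5640 → n = rpm/60 = 94.000000 rev/s
J = V / (n·D) = 38.9 / (94.000000 × 0.243) = 1.703003
regime bands: climb J<0.5412 | cruise [0.5412, 1.0823) | windmill J≥1.0823
J = 1.7030 → windmill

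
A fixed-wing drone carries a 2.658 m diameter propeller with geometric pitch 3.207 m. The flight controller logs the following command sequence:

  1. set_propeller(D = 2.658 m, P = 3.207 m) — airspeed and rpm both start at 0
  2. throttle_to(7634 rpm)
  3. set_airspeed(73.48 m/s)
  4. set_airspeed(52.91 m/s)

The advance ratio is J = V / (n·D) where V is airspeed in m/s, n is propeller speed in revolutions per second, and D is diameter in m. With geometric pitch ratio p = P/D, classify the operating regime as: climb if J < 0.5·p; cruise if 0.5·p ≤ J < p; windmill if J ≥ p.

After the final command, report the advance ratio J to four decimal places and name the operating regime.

set_propeller: D = 2.658 m, P = 3.207 m (p = P/D = 1.206546); state ← (V=0, rpm=0)
throttle_to(7634): rpm ← 7634
set_airspeed(73.48): V ← 73.48 m/s
set_airspeed(52.91): V ← 52.91 m/s
final state: V = 52.91 m/s, rpm = 7634 → n = rpm/60 = 127.233333 rev/s
J = V / (n·D) = 52.91 / (127.233333 × 2.658) = 0.156452
regime bands: climb J<0.6033 | cruise [0.6033, 1.2065) | windmill J≥1.2065
J = 0.1565 → climb

J = 0.1565, regime = climb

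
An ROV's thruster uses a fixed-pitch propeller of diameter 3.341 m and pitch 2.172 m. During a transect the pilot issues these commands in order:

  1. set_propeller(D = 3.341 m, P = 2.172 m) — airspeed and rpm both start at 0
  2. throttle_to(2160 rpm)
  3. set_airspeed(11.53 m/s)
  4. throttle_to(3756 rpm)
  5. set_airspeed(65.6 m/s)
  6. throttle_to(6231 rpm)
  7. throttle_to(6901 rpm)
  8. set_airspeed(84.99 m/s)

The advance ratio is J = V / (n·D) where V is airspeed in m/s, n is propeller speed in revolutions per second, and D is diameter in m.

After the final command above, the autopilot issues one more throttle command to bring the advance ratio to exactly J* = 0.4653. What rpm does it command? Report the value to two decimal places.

rpm = 3280.27

set_propeller: D = 3.341 m, P = 2.172 m (p = P/D = 0.650105); state ← (V=0, rpm=0)
throttle_to(2160): rpm ← 2160
set_airspeed(11.53): V ← 11.53 m/s
throttle_to(3756): rpm ← 3756
set_airspeed(65.6): V ← 65.6 m/s
throttle_to(6231): rpm ← 6231
throttle_to(6901): rpm ← 6901
set_airspeed(84.99): V ← 84.99 m/s
final state: V = 84.99 m/s, rpm = 6901 → n = rpm/60 = 115.016667 rev/s
target J* = 0.4653; solve J* = V/(n·D) for n: n = V/(J*·D) = 84.99/(0.4653 × 3.341) = 54.671162 rev/s
rpm = 60·n = 3280.269693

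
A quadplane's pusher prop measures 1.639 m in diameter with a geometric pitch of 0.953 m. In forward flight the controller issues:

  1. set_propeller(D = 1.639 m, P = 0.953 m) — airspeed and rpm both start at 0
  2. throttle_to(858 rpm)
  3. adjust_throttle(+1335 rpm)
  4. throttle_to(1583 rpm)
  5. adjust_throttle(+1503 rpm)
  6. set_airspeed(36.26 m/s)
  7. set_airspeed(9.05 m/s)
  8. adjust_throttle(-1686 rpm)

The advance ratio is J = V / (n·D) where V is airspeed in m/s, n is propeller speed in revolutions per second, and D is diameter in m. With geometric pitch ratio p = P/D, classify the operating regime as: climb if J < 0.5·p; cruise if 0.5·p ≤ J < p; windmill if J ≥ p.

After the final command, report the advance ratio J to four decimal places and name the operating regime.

set_propeller: D = 1.639 m, P = 0.953 m (p = P/D = 0.581452); state ← (V=0, rpm=0)
throttle_to(858): rpm ← 858
adjust_throttle(+1335): rpm ← 858 +1335 = 2193
throttle_to(1583): rpm ← 1583
adjust_throttle(+1503): rpm ← 1583 +1503 = 3086
set_airspeed(36.26): V ← 36.26 m/s
set_airspeed(9.05): V ← 9.05 m/s
adjust_throttle(-1686): rpm ← 3086 -1686 = 1400
final state: V = 9.05 m/s, rpm = 1400 → n = rpm/60 = 23.333333 rev/s
J = V / (n·D) = 9.05 / (23.333333 × 1.639) = 0.236643
regime bands: climb J<0.2907 | cruise [0.2907, 0.5815) | windmill J≥0.5815
J = 0.2366 → climb

J = 0.2366, regime = climb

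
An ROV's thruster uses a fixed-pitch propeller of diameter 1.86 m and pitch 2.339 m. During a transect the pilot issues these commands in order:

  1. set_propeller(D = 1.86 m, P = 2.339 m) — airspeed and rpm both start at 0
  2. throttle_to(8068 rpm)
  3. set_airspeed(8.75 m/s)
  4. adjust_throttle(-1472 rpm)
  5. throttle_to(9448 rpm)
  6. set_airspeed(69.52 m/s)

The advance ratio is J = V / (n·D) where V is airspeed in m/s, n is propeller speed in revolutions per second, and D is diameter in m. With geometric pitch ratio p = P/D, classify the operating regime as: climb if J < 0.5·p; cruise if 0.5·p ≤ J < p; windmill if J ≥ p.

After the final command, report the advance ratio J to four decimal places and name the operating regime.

J = 0.2374, regime = climb

set_propeller: D = 1.86 m, P = 2.339 m (p = P/D = 1.257527); state ← (V=0, rpm=0)
throttle_to(8068): rpm ← 8068
set_airspeed(8.75): V ← 8.75 m/s
adjust_throttle(-1472): rpm ← 8068 -1472 = 6596
throttle_to(9448): rpm ← 9448
set_airspeed(69.52): V ← 69.52 m/s
final state: V = 69.52 m/s, rpm = 9448 → n = rpm/60 = 157.466667 rev/s
J = V / (n·D) = 69.52 / (157.466667 × 1.86) = 0.237360
regime bands: climb J<0.6288 | cruise [0.6288, 1.2575) | windmill J≥1.2575
J = 0.2374 → climb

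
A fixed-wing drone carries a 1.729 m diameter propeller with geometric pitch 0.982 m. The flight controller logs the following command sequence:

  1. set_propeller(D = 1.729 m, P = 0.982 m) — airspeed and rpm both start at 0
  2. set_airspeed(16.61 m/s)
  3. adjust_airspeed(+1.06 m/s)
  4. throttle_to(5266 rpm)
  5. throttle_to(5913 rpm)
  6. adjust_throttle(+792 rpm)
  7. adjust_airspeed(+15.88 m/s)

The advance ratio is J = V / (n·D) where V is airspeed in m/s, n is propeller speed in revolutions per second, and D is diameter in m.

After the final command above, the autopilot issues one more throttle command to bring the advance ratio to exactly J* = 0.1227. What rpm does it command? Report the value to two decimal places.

rpm = 9488.65

set_propeller: D = 1.729 m, P = 0.982 m (p = P/D = 0.567958); state ← (V=0, rpm=0)
set_airspeed(16.61): V ← 16.61 m/s
adjust_airspeed(+1.06): V ← 16.61 +1.06 = 17.67 m/s
throttle_to(5266): rpm ← 5266
throttle_to(5913): rpm ← 5913
adjust_throttle(+792): rpm ← 5913 +792 = 6705
adjust_airspeed(+15.88): V ← 17.67 +15.88 = 33.55 m/s
final state: V = 33.55 m/s, rpm = 6705 → n = rpm/60 = 111.750000 rev/s
target J* = 0.1227; solve J* = V/(n·D) for n: n = V/(J*·D) = 33.55/(0.1227 × 1.729) = 158.144091 rev/s
rpm = 60·n = 9488.645443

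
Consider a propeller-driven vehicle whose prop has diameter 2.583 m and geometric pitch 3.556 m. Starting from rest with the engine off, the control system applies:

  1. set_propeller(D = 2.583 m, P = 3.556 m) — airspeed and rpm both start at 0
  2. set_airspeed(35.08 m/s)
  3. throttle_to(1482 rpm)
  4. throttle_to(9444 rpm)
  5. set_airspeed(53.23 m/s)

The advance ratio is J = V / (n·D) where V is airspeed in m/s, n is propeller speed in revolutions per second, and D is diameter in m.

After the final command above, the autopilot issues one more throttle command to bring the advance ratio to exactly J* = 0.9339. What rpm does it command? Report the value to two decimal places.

set_propeller: D = 2.583 m, P = 3.556 m (p = P/D = 1.376694); state ← (V=0, rpm=0)
set_airspeed(35.08): V ← 35.08 m/s
throttle_to(1482): rpm ← 1482
throttle_to(9444): rpm ← 9444
set_airspeed(53.23): V ← 53.23 m/s
final state: V = 53.23 m/s, rpm = 9444 → n = rpm/60 = 157.400000 rev/s
target J* = 0.9339; solve J* = V/(n·D) for n: n = V/(J*·D) = 53.23/(0.9339 × 2.583) = 22.066410 rev/s
rpm = 60·n = 1323.984604

rpm = 1323.98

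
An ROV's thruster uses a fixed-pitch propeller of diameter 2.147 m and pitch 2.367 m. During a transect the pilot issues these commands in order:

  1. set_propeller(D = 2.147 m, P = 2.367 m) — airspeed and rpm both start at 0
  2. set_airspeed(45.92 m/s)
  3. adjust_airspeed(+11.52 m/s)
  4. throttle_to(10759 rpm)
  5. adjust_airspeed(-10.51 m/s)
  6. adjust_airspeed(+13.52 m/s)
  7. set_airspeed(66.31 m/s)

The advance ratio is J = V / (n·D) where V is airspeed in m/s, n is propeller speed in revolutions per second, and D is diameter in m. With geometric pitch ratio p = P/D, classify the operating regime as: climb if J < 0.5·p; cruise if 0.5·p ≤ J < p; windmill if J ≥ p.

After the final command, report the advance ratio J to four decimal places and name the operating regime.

J = 0.1722, regime = climb

set_propeller: D = 2.147 m, P = 2.367 m (p = P/D = 1.102469); state ← (V=0, rpm=0)
set_airspeed(45.92): V ← 45.92 m/s
adjust_airspeed(+11.52): V ← 45.92 +11.52 = 57.44 m/s
throttle_to(10759): rpm ← 10759
adjust_airspeed(-10.51): V ← 57.44 -10.51 = 46.93 m/s
adjust_airspeed(+13.52): V ← 46.93 +13.52 = 60.45 m/s
set_airspeed(66.31): V ← 66.31 m/s
final state: V = 66.31 m/s, rpm = 10759 → n = rpm/60 = 179.316667 rev/s
J = V / (n·D) = 66.31 / (179.316667 × 2.147) = 0.172237
regime bands: climb J<0.5512 | cruise [0.5512, 1.1025) | windmill J≥1.1025
J = 0.1722 → climb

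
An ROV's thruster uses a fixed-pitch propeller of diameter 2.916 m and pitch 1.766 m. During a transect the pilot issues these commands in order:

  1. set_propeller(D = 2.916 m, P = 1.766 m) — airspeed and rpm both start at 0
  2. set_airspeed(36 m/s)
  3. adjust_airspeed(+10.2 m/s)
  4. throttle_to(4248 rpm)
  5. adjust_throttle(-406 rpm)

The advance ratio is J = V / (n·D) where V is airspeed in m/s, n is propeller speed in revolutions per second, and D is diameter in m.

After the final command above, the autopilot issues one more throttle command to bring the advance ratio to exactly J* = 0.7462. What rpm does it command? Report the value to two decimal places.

rpm = 1273.94

set_propeller: D = 2.916 m, P = 1.766 m (p = P/D = 0.605624); state ← (V=0, rpm=0)
set_airspeed(36): V ← 36 m/s
adjust_airspeed(+10.2): V ← 36 +10.2 = 46.2 m/s
throttle_to(4248): rpm ← 4248
adjust_throttle(-406): rpm ← 4248 -406 = 3842
final state: V = 46.2 m/s, rpm = 3842 → n = rpm/60 = 64.033333 rev/s
target J* = 0.7462; solve J* = V/(n·D) for n: n = V/(J*·D) = 46.2/(0.7462 × 2.916) = 21.232406 rev/s
rpm = 60·n = 1273.944363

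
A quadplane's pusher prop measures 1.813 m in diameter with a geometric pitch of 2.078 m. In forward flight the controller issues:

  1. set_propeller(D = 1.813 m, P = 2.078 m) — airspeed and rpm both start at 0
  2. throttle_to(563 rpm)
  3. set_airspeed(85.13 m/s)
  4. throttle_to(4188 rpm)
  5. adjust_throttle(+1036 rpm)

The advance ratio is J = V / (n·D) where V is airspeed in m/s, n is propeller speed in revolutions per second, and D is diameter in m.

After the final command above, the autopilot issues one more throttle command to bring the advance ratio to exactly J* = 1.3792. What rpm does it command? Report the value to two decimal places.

set_propeller: D = 1.813 m, P = 2.078 m (p = P/D = 1.146167); state ← (V=0, rpm=0)
throttle_to(563): rpm ← 563
set_airspeed(85.13): V ← 85.13 m/s
throttle_to(4188): rpm ← 4188
adjust_throttle(+1036): rpm ← 4188 +1036 = 5224
final state: V = 85.13 m/s, rpm = 5224 → n = rpm/60 = 87.066667 rev/s
target J* = 1.3792; solve J* = V/(n·D) for n: n = V/(J*·D) = 85.13/(1.3792 × 1.813) = 34.045333 rev/s
rpm = 60·n = 2042.719954

rpm = 2042.72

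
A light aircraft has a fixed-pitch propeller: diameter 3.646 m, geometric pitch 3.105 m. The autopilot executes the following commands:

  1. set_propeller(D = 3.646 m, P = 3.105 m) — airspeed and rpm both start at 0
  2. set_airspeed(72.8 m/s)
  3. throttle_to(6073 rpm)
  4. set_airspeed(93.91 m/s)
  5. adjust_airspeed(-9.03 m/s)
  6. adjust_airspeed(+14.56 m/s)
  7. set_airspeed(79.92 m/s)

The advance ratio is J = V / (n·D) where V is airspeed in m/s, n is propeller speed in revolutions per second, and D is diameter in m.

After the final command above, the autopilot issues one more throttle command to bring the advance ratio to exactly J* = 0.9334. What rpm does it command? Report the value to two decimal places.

set_propeller: D = 3.646 m, P = 3.105 m (p = P/D = 0.851618); state ← (V=0, rpm=0)
set_airspeed(72.8): V ← 72.8 m/s
throttle_to(6073): rpm ← 6073
set_airspeed(93.91): V ← 93.91 m/s
adjust_airspeed(-9.03): V ← 93.91 -9.03 = 84.88 m/s
adjust_airspeed(+14.56): V ← 84.88 +14.56 = 99.44 m/s
set_airspeed(79.92): V ← 79.92 m/s
final state: V = 79.92 m/s, rpm = 6073 → n = rpm/60 = 101.216667 rev/s
target J* = 0.9334; solve J* = V/(n·D) for n: n = V/(J*·D) = 79.92/(0.9334 × 3.646) = 23.483943 rev/s
rpm = 60·n = 1409.036569

rpm = 1409.04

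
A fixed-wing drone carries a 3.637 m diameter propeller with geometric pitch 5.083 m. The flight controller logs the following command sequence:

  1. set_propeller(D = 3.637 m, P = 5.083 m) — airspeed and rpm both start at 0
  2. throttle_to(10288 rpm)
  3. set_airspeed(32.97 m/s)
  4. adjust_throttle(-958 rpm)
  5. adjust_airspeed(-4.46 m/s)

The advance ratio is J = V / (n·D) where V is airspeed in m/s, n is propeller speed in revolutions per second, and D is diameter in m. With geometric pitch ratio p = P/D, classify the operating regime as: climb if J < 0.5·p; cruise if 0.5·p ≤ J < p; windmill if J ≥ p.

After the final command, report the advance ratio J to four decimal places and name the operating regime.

J = 0.0504, regime = climb

set_propeller: D = 3.637 m, P = 5.083 m (p = P/D = 1.397580); state ← (V=0, rpm=0)
throttle_to(10288): rpm ← 10288
set_airspeed(32.97): V ← 32.97 m/s
adjust_throttle(-958): rpm ← 10288 -958 = 9330
adjust_airspeed(-4.46): V ← 32.97 -4.46 = 28.51 m/s
final state: V = 28.51 m/s, rpm = 9330 → n = rpm/60 = 155.500000 rev/s
J = V / (n·D) = 28.51 / (155.500000 × 3.637) = 0.050411
regime bands: climb J<0.6988 | cruise [0.6988, 1.3976) | windmill J≥1.3976
J = 0.0504 → climb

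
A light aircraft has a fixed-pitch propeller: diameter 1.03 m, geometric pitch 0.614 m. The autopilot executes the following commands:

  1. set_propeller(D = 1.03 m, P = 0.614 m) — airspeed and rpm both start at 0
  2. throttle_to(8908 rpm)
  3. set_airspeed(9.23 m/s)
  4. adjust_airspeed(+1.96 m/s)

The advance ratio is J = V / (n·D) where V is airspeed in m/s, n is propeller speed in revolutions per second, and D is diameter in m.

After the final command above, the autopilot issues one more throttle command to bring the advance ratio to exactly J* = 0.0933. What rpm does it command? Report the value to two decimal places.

set_propeller: D = 1.03 m, P = 0.614 m (p = P/D = 0.596117); state ← (V=0, rpm=0)
throttle_to(8908): rpm ← 8908
set_airspeed(9.23): V ← 9.23 m/s
adjust_airspeed(+1.96): V ← 9.23 +1.96 = 11.19 m/s
final state: V = 11.19 m/s, rpm = 8908 → n = rpm/60 = 148.466667 rev/s
target J* = 0.0933; solve J* = V/(n·D) for n: n = V/(J*·D) = 11.19/(0.0933 × 1.03) = 116.442419 rev/s
rpm = 60·n = 6986.545125

rpm = 6986.55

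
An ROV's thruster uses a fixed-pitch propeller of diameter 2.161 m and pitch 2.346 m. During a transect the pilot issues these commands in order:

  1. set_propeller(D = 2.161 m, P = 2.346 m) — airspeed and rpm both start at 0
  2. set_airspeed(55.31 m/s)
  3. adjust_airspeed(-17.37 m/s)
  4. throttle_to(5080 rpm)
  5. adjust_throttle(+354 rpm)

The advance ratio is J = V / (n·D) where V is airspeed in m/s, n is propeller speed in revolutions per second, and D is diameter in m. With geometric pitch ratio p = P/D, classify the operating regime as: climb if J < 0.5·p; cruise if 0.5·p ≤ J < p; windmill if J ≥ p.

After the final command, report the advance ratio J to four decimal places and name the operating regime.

set_propeller: D = 2.161 m, P = 2.346 m (p = P/D = 1.085609); state ← (V=0, rpm=0)
set_airspeed(55.31): V ← 55.31 m/s
adjust_airspeed(-17.37): V ← 55.31 -17.37 = 37.94 m/s
throttle_to(5080): rpm ← 5080
adjust_throttle(+354): rpm ← 5080 +354 = 5434
final state: V = 37.94 m/s, rpm = 5434 → n = rpm/60 = 90.566667 rev/s
J = V / (n·D) = 37.94 / (90.566667 × 2.161) = 0.193854
regime bands: climb J<0.5428 | cruise [0.5428, 1.0856) | windmill J≥1.0856
J = 0.1939 → climb

J = 0.1939, regime = climb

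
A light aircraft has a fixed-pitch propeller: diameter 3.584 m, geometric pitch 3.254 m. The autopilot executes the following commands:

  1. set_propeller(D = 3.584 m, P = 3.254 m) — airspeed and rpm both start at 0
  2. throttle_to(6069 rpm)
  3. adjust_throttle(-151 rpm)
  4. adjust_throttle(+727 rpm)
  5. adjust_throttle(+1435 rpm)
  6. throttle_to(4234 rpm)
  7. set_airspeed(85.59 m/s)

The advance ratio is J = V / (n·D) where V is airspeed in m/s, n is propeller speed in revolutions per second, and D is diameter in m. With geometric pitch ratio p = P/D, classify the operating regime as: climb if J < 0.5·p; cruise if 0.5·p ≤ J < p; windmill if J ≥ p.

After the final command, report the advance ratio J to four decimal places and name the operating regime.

set_propeller: D = 3.584 m, P = 3.254 m (p = P/D = 0.907924); state ← (V=0, rpm=0)
throttle_to(6069): rpm ← 6069
adjust_throttle(-151): rpm ← 6069 -151 = 5918
adjust_throttle(+727): rpm ← 5918 +727 = 6645
adjust_throttle(+1435): rpm ← 6645 +1435 = 8080
throttle_to(4234): rpm ← 4234
set_airspeed(85.59): V ← 85.59 m/s
final state: V = 85.59 m/s, rpm = 4234 → n = rpm/60 = 70.566667 rev/s
J = V / (n·D) = 85.59 / (70.566667 × 3.584) = 0.338420
regime bands: climb J<0.4540 | cruise [0.4540, 0.9079) | windmill J≥0.9079
J = 0.3384 → climb

J = 0.3384, regime = climb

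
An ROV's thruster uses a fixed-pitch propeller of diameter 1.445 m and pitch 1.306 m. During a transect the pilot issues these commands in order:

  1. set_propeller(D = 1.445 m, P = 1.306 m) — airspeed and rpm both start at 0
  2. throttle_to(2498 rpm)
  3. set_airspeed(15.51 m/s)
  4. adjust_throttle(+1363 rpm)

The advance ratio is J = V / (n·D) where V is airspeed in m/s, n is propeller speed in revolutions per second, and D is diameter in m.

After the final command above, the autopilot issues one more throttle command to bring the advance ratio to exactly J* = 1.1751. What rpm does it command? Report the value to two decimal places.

set_propeller: D = 1.445 m, P = 1.306 m (p = P/D = 0.903806); state ← (V=0, rpm=0)
throttle_to(2498): rpm ← 2498
set_airspeed(15.51): V ← 15.51 m/s
adjust_throttle(+1363): rpm ← 2498 +1363 = 3861
final state: V = 15.51 m/s, rpm = 3861 → n = rpm/60 = 64.350000 rev/s
target J* = 1.1751; solve J* = V/(n·D) for n: n = V/(J*·D) = 15.51/(1.1751 × 1.445) = 9.134171 rev/s
rpm = 60·n = 548.050243

rpm = 548.05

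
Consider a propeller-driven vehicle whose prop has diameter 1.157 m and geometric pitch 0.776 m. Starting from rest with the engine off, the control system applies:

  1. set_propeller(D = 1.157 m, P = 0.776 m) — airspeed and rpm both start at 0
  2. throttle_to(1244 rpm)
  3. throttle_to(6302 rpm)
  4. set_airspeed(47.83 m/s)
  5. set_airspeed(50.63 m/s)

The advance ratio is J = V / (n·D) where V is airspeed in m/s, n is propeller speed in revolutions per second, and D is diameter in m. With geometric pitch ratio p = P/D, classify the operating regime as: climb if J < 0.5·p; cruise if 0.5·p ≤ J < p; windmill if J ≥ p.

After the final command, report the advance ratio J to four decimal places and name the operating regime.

J = 0.4166, regime = cruise

set_propeller: D = 1.157 m, P = 0.776 m (p = P/D = 0.670700); state ← (V=0, rpm=0)
throttle_to(1244): rpm ← 1244
throttle_to(6302): rpm ← 6302
set_airspeed(47.83): V ← 47.83 m/s
set_airspeed(50.63): V ← 50.63 m/s
final state: V = 50.63 m/s, rpm = 6302 → n = rpm/60 = 105.033333 rev/s
J = V / (n·D) = 50.63 / (105.033333 × 1.157) = 0.416627
regime bands: climb J<0.3354 | cruise [0.3354, 0.6707) | windmill J≥0.6707
J = 0.4166 → cruise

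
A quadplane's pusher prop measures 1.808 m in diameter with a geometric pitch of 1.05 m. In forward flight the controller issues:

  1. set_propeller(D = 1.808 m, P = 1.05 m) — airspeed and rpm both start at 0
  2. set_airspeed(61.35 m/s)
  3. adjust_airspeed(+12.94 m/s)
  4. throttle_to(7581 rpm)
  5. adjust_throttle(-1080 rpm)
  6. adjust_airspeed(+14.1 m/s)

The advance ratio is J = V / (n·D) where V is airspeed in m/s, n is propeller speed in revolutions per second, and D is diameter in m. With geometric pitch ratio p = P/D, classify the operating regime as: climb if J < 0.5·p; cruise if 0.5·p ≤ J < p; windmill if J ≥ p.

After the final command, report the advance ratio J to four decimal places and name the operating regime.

J = 0.4512, regime = cruise

set_propeller: D = 1.808 m, P = 1.05 m (p = P/D = 0.580752); state ← (V=0, rpm=0)
set_airspeed(61.35): V ← 61.35 m/s
adjust_airspeed(+12.94): V ← 61.35 +12.94 = 74.29 m/s
throttle_to(7581): rpm ← 7581
adjust_throttle(-1080): rpm ← 7581 -1080 = 6501
adjust_airspeed(+14.1): V ← 74.29 +14.1 = 88.39 m/s
final state: V = 88.39 m/s, rpm = 6501 → n = rpm/60 = 108.350000 rev/s
J = V / (n·D) = 88.39 / (108.350000 × 1.808) = 0.451207
regime bands: climb J<0.2904 | cruise [0.2904, 0.5808) | windmill J≥0.5808
J = 0.4512 → cruise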